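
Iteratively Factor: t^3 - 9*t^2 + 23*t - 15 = (t - 3)*(t^2 - 6*t + 5) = (t - 3)*(t - 1)*(t - 5)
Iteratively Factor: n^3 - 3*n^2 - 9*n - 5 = (n - 5)*(n^2 + 2*n + 1) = (n - 5)*(n + 1)*(n + 1)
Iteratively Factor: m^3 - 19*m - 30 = (m + 2)*(m^2 - 2*m - 15) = (m - 5)*(m + 2)*(m + 3)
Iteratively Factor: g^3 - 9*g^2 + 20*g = (g - 4)*(g^2 - 5*g) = g*(g - 4)*(g - 5)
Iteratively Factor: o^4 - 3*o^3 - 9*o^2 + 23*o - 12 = (o - 1)*(o^3 - 2*o^2 - 11*o + 12) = (o - 1)*(o + 3)*(o^2 - 5*o + 4) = (o - 4)*(o - 1)*(o + 3)*(o - 1)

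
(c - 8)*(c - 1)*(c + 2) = c^3 - 7*c^2 - 10*c + 16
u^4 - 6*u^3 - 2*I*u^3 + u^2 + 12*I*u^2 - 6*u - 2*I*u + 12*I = (u - 6)*(u - 2*I)*(u - I)*(u + I)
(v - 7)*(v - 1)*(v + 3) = v^3 - 5*v^2 - 17*v + 21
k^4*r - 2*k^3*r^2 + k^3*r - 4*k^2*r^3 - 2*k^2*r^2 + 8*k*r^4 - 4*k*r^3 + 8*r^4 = (k - 2*r)^2*(k + 2*r)*(k*r + r)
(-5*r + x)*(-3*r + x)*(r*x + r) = 15*r^3*x + 15*r^3 - 8*r^2*x^2 - 8*r^2*x + r*x^3 + r*x^2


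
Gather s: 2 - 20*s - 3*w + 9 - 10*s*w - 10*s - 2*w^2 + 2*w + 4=s*(-10*w - 30) - 2*w^2 - w + 15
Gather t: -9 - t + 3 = -t - 6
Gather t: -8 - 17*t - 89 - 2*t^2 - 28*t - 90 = -2*t^2 - 45*t - 187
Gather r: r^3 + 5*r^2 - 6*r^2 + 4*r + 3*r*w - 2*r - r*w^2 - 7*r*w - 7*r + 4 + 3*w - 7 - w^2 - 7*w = r^3 - r^2 + r*(-w^2 - 4*w - 5) - w^2 - 4*w - 3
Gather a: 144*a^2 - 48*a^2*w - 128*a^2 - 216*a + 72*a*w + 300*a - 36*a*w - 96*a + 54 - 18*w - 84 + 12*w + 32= a^2*(16 - 48*w) + a*(36*w - 12) - 6*w + 2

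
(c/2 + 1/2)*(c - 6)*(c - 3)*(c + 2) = c^4/2 - 3*c^3 - 7*c^2/2 + 18*c + 18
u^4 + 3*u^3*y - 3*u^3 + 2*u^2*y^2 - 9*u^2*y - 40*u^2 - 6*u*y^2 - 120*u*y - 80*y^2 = (u - 8)*(u + 5)*(u + y)*(u + 2*y)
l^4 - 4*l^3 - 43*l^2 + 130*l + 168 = (l - 7)*(l - 4)*(l + 1)*(l + 6)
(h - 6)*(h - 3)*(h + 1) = h^3 - 8*h^2 + 9*h + 18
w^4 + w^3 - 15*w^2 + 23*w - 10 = (w - 2)*(w - 1)^2*(w + 5)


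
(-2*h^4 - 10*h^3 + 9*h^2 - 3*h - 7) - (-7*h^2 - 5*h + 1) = -2*h^4 - 10*h^3 + 16*h^2 + 2*h - 8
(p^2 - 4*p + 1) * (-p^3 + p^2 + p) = -p^5 + 5*p^4 - 4*p^3 - 3*p^2 + p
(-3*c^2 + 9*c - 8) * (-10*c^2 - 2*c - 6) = 30*c^4 - 84*c^3 + 80*c^2 - 38*c + 48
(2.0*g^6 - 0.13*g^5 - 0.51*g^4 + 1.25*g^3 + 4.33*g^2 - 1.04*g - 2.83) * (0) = 0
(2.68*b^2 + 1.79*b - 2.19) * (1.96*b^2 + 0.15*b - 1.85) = 5.2528*b^4 + 3.9104*b^3 - 8.9819*b^2 - 3.64*b + 4.0515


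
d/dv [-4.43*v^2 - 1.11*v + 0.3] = -8.86*v - 1.11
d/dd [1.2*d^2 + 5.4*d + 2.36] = 2.4*d + 5.4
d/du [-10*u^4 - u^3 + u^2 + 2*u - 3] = -40*u^3 - 3*u^2 + 2*u + 2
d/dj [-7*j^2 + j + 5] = 1 - 14*j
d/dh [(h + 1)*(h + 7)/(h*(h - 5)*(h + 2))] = (-h^4 - 16*h^3 - 7*h^2 + 42*h + 70)/(h^2*(h^4 - 6*h^3 - 11*h^2 + 60*h + 100))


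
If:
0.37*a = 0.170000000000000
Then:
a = 0.46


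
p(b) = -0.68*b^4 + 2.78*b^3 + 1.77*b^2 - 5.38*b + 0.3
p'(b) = -2.72*b^3 + 8.34*b^2 + 3.54*b - 5.38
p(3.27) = 21.09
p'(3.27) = 0.27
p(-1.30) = 2.24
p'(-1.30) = 10.09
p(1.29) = 0.39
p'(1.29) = 7.23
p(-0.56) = 3.31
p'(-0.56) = -4.27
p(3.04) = 20.33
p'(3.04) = 6.04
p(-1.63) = -3.07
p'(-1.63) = 22.79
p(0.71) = -1.81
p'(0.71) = 0.36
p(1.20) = -0.21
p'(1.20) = 6.18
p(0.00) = 0.30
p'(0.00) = -5.38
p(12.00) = -9106.02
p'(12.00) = -3462.10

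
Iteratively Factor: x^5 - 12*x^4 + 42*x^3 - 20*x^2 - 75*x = (x - 5)*(x^4 - 7*x^3 + 7*x^2 + 15*x) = (x - 5)*(x - 3)*(x^3 - 4*x^2 - 5*x) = (x - 5)^2*(x - 3)*(x^2 + x) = x*(x - 5)^2*(x - 3)*(x + 1)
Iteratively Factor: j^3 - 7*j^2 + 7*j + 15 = (j - 5)*(j^2 - 2*j - 3) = (j - 5)*(j + 1)*(j - 3)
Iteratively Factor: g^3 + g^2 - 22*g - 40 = (g - 5)*(g^2 + 6*g + 8) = (g - 5)*(g + 2)*(g + 4)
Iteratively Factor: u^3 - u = (u)*(u^2 - 1) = u*(u + 1)*(u - 1)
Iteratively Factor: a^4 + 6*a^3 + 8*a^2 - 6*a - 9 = (a + 3)*(a^3 + 3*a^2 - a - 3) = (a + 1)*(a + 3)*(a^2 + 2*a - 3) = (a - 1)*(a + 1)*(a + 3)*(a + 3)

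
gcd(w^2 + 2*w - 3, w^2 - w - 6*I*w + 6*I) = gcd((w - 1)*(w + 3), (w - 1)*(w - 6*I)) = w - 1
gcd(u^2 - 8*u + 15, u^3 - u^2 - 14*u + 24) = u - 3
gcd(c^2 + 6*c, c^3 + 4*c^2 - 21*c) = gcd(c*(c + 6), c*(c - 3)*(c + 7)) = c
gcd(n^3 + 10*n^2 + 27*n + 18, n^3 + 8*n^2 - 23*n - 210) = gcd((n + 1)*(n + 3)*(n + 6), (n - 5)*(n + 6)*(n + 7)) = n + 6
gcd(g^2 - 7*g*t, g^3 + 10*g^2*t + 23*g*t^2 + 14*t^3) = 1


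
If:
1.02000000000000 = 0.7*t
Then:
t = 1.46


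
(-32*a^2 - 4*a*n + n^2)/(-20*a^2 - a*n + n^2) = (8*a - n)/(5*a - n)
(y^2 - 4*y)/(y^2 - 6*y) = (y - 4)/(y - 6)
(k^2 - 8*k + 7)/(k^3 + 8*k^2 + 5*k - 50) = (k^2 - 8*k + 7)/(k^3 + 8*k^2 + 5*k - 50)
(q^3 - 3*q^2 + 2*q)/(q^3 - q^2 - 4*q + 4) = q/(q + 2)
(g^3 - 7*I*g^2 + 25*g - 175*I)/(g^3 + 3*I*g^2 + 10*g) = (g^2 - 12*I*g - 35)/(g*(g - 2*I))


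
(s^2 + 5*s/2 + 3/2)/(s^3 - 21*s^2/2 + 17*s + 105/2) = (s + 1)/(s^2 - 12*s + 35)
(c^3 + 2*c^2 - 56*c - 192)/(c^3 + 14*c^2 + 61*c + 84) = (c^2 - 2*c - 48)/(c^2 + 10*c + 21)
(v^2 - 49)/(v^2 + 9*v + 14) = (v - 7)/(v + 2)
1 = 1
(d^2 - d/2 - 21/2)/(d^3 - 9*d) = (d - 7/2)/(d*(d - 3))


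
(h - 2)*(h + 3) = h^2 + h - 6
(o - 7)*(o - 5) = o^2 - 12*o + 35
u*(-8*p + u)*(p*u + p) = -8*p^2*u^2 - 8*p^2*u + p*u^3 + p*u^2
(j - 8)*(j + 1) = j^2 - 7*j - 8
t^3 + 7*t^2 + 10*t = t*(t + 2)*(t + 5)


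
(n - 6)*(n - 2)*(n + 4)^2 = n^4 - 36*n^2 - 32*n + 192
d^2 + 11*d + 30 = (d + 5)*(d + 6)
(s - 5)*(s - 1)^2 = s^3 - 7*s^2 + 11*s - 5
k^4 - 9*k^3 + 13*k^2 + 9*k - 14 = (k - 7)*(k - 2)*(k - 1)*(k + 1)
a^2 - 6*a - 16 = (a - 8)*(a + 2)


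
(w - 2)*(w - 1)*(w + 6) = w^3 + 3*w^2 - 16*w + 12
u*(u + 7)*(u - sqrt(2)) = u^3 - sqrt(2)*u^2 + 7*u^2 - 7*sqrt(2)*u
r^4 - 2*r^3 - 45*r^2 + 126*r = r*(r - 6)*(r - 3)*(r + 7)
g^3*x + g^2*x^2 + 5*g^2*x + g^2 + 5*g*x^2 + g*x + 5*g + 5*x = (g + 5)*(g + x)*(g*x + 1)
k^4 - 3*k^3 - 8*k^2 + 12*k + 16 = (k - 4)*(k - 2)*(k + 1)*(k + 2)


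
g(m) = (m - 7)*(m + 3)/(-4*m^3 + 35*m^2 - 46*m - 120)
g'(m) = (m - 7)*(m + 3)*(12*m^2 - 70*m + 46)/(-4*m^3 + 35*m^2 - 46*m - 120)^2 + (m - 7)/(-4*m^3 + 35*m^2 - 46*m - 120) + (m + 3)/(-4*m^3 + 35*m^2 - 46*m - 120)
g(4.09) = -5.62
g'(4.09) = 61.68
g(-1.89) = -0.08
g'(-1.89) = -0.22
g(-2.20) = -0.04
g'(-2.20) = -0.09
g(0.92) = 0.18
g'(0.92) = 0.03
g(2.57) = 0.33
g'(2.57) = 0.22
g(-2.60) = -0.01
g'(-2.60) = -0.04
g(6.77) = 0.03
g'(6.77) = -0.20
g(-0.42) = 0.20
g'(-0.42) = -0.12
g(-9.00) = 0.02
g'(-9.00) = 0.00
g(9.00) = -0.04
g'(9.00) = 0.00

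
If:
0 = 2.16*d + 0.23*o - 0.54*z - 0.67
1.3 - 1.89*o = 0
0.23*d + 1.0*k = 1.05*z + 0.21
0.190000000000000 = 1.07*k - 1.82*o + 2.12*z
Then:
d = 0.34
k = 0.55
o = 0.69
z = 0.40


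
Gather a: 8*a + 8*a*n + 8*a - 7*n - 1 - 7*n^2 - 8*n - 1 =a*(8*n + 16) - 7*n^2 - 15*n - 2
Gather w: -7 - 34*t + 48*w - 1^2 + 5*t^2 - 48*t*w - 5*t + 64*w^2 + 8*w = 5*t^2 - 39*t + 64*w^2 + w*(56 - 48*t) - 8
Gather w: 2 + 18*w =18*w + 2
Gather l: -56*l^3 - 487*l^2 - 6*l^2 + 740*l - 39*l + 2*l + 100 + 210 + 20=-56*l^3 - 493*l^2 + 703*l + 330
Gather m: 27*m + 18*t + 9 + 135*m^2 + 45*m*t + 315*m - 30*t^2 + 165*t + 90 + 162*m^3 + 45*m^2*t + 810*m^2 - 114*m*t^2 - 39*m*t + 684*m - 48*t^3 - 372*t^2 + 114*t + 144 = 162*m^3 + m^2*(45*t + 945) + m*(-114*t^2 + 6*t + 1026) - 48*t^3 - 402*t^2 + 297*t + 243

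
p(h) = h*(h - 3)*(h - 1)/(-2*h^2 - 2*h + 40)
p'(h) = h*(h - 3)*(h - 1)*(4*h + 2)/(-2*h^2 - 2*h + 40)^2 + h*(h - 3)/(-2*h^2 - 2*h + 40) + h*(h - 1)/(-2*h^2 - 2*h + 40) + (h - 3)*(h - 1)/(-2*h^2 - 2*h + 40)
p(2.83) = -0.05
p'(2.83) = 0.20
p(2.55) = -0.08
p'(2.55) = 0.05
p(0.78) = 0.01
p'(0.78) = -0.04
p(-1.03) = -0.21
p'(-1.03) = 0.37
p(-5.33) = 45.64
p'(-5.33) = 121.94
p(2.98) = -0.01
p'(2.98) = 0.35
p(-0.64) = -0.09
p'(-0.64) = 0.23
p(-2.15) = -0.99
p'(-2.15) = 1.16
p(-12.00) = 10.45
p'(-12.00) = -0.23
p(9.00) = -3.09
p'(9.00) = -0.41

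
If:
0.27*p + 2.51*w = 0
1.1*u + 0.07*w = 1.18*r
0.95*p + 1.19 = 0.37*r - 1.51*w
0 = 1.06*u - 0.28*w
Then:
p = -1.49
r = 0.05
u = 0.04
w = 0.16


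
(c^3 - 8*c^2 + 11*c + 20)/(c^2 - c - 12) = (c^2 - 4*c - 5)/(c + 3)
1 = 1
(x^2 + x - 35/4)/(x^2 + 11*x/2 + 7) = (x - 5/2)/(x + 2)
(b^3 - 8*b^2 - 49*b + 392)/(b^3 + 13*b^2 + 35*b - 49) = (b^2 - 15*b + 56)/(b^2 + 6*b - 7)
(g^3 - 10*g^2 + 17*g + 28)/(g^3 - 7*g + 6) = (g^3 - 10*g^2 + 17*g + 28)/(g^3 - 7*g + 6)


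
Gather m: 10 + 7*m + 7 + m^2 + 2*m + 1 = m^2 + 9*m + 18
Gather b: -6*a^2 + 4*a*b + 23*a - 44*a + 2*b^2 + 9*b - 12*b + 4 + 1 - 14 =-6*a^2 - 21*a + 2*b^2 + b*(4*a - 3) - 9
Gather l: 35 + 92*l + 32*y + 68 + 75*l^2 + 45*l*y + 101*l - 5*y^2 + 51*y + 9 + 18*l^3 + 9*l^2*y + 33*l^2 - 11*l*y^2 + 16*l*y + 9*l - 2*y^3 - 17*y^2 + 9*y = 18*l^3 + l^2*(9*y + 108) + l*(-11*y^2 + 61*y + 202) - 2*y^3 - 22*y^2 + 92*y + 112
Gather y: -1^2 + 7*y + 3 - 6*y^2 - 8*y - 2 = -6*y^2 - y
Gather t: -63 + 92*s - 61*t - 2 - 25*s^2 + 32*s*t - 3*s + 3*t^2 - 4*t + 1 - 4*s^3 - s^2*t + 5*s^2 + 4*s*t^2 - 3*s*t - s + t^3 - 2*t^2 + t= -4*s^3 - 20*s^2 + 88*s + t^3 + t^2*(4*s + 1) + t*(-s^2 + 29*s - 64) - 64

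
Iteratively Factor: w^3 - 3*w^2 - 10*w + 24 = (w - 2)*(w^2 - w - 12) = (w - 4)*(w - 2)*(w + 3)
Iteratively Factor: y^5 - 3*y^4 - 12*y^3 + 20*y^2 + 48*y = (y)*(y^4 - 3*y^3 - 12*y^2 + 20*y + 48) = y*(y + 2)*(y^3 - 5*y^2 - 2*y + 24) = y*(y - 4)*(y + 2)*(y^2 - y - 6) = y*(y - 4)*(y - 3)*(y + 2)*(y + 2)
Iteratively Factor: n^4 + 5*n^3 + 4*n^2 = (n + 4)*(n^3 + n^2) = (n + 1)*(n + 4)*(n^2) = n*(n + 1)*(n + 4)*(n)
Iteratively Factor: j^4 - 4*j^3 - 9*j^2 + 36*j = (j)*(j^3 - 4*j^2 - 9*j + 36) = j*(j + 3)*(j^2 - 7*j + 12) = j*(j - 4)*(j + 3)*(j - 3)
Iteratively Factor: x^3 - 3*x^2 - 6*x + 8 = (x - 4)*(x^2 + x - 2) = (x - 4)*(x + 2)*(x - 1)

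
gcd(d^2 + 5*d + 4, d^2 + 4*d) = d + 4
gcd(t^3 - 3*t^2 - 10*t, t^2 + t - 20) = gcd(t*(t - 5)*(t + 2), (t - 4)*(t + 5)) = 1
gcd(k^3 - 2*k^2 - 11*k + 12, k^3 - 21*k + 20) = k^2 - 5*k + 4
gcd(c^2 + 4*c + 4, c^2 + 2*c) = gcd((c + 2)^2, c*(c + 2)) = c + 2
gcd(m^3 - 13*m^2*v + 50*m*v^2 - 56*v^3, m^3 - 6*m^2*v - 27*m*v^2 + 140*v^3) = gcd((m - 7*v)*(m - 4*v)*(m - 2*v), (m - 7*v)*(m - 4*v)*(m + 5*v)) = m^2 - 11*m*v + 28*v^2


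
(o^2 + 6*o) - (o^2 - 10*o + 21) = 16*o - 21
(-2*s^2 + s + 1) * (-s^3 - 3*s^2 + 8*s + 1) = 2*s^5 + 5*s^4 - 20*s^3 + 3*s^2 + 9*s + 1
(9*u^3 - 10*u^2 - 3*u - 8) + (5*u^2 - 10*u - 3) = 9*u^3 - 5*u^2 - 13*u - 11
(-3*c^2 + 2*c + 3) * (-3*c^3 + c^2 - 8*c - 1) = 9*c^5 - 9*c^4 + 17*c^3 - 10*c^2 - 26*c - 3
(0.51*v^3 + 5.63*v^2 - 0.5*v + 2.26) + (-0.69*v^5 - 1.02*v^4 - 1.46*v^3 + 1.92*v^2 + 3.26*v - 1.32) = -0.69*v^5 - 1.02*v^4 - 0.95*v^3 + 7.55*v^2 + 2.76*v + 0.94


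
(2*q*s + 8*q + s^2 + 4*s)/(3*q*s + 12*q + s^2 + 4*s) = (2*q + s)/(3*q + s)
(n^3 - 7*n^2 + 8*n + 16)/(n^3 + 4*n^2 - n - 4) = (n^2 - 8*n + 16)/(n^2 + 3*n - 4)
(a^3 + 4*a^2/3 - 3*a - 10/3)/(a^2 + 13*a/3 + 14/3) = (3*a^2 - 2*a - 5)/(3*a + 7)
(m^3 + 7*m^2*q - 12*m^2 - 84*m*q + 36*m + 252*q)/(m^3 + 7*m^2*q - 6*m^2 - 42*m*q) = (m - 6)/m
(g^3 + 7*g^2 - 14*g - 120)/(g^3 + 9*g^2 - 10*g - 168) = (g + 5)/(g + 7)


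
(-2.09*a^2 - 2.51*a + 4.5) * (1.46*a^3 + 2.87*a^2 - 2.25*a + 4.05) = -3.0514*a^5 - 9.6629*a^4 + 4.0688*a^3 + 10.098*a^2 - 20.2905*a + 18.225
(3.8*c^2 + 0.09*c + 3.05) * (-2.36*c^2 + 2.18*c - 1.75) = -8.968*c^4 + 8.0716*c^3 - 13.6518*c^2 + 6.4915*c - 5.3375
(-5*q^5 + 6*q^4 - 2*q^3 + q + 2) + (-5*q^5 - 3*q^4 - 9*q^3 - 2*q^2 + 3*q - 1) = -10*q^5 + 3*q^4 - 11*q^3 - 2*q^2 + 4*q + 1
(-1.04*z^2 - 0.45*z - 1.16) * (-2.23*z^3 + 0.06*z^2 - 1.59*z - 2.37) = 2.3192*z^5 + 0.9411*z^4 + 4.2134*z^3 + 3.1107*z^2 + 2.9109*z + 2.7492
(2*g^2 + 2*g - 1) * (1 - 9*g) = -18*g^3 - 16*g^2 + 11*g - 1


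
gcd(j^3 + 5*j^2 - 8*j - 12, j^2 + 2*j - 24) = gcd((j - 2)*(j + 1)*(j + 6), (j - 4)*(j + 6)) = j + 6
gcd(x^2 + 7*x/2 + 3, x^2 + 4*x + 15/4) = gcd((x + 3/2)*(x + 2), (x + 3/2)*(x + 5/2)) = x + 3/2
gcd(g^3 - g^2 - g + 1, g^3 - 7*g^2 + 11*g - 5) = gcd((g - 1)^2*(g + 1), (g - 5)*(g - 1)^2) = g^2 - 2*g + 1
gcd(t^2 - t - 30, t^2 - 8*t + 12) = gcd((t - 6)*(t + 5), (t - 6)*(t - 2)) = t - 6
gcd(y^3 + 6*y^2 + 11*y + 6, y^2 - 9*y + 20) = 1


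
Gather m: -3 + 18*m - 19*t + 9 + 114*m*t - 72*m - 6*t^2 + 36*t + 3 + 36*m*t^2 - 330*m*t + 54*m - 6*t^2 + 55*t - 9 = m*(36*t^2 - 216*t) - 12*t^2 + 72*t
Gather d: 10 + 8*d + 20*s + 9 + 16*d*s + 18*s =d*(16*s + 8) + 38*s + 19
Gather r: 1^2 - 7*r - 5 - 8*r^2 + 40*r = -8*r^2 + 33*r - 4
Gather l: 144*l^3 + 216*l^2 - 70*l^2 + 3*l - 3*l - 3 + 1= 144*l^3 + 146*l^2 - 2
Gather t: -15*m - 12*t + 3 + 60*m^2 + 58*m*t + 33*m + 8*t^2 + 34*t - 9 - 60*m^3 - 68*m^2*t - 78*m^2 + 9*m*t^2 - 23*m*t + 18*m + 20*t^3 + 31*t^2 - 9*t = -60*m^3 - 18*m^2 + 36*m + 20*t^3 + t^2*(9*m + 39) + t*(-68*m^2 + 35*m + 13) - 6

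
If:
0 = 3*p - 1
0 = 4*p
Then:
No Solution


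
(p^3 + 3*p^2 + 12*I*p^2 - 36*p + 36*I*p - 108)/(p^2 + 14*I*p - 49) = (p^3 + p^2*(3 + 12*I) + 36*p*(-1 + I) - 108)/(p^2 + 14*I*p - 49)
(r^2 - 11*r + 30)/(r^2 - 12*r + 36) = (r - 5)/(r - 6)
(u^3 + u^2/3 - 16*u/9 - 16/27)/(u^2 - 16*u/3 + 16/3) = (9*u^2 + 15*u + 4)/(9*(u - 4))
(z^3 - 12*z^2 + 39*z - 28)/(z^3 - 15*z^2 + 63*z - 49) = (z - 4)/(z - 7)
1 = 1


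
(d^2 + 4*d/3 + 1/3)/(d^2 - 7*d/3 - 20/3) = (3*d^2 + 4*d + 1)/(3*d^2 - 7*d - 20)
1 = 1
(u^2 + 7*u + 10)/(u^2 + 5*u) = (u + 2)/u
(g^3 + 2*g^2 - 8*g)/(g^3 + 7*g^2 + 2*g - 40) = g/(g + 5)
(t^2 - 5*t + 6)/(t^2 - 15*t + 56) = (t^2 - 5*t + 6)/(t^2 - 15*t + 56)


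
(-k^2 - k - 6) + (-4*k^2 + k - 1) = -5*k^2 - 7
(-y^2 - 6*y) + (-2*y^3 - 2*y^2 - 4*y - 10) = -2*y^3 - 3*y^2 - 10*y - 10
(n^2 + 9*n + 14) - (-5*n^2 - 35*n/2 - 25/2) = 6*n^2 + 53*n/2 + 53/2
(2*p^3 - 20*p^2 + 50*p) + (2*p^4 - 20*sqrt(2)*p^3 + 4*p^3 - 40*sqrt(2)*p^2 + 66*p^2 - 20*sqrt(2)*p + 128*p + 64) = 2*p^4 - 20*sqrt(2)*p^3 + 6*p^3 - 40*sqrt(2)*p^2 + 46*p^2 - 20*sqrt(2)*p + 178*p + 64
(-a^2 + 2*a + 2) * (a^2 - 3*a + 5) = -a^4 + 5*a^3 - 9*a^2 + 4*a + 10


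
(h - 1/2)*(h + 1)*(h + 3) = h^3 + 7*h^2/2 + h - 3/2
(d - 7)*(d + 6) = d^2 - d - 42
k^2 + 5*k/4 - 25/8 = (k - 5/4)*(k + 5/2)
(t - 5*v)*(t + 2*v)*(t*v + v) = t^3*v - 3*t^2*v^2 + t^2*v - 10*t*v^3 - 3*t*v^2 - 10*v^3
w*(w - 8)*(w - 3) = w^3 - 11*w^2 + 24*w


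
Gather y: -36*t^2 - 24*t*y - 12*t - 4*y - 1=-36*t^2 - 12*t + y*(-24*t - 4) - 1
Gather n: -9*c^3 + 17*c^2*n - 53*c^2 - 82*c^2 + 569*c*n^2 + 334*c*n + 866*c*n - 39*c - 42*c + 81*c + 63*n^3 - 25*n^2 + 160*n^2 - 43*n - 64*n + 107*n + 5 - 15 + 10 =-9*c^3 - 135*c^2 + 63*n^3 + n^2*(569*c + 135) + n*(17*c^2 + 1200*c)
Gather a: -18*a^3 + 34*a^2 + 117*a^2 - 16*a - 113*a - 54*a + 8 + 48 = -18*a^3 + 151*a^2 - 183*a + 56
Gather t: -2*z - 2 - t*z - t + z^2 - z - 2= t*(-z - 1) + z^2 - 3*z - 4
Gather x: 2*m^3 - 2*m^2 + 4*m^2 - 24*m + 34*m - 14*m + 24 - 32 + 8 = 2*m^3 + 2*m^2 - 4*m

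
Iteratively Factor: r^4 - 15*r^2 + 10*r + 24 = (r - 3)*(r^3 + 3*r^2 - 6*r - 8) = (r - 3)*(r + 1)*(r^2 + 2*r - 8) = (r - 3)*(r - 2)*(r + 1)*(r + 4)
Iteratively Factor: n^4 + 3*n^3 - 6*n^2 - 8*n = (n)*(n^3 + 3*n^2 - 6*n - 8) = n*(n + 1)*(n^2 + 2*n - 8) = n*(n + 1)*(n + 4)*(n - 2)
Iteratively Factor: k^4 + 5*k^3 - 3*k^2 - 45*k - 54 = (k + 2)*(k^3 + 3*k^2 - 9*k - 27) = (k + 2)*(k + 3)*(k^2 - 9) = (k + 2)*(k + 3)^2*(k - 3)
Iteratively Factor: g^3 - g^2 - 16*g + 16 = (g - 1)*(g^2 - 16) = (g - 4)*(g - 1)*(g + 4)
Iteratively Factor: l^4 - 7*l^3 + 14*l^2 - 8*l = (l - 2)*(l^3 - 5*l^2 + 4*l) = l*(l - 2)*(l^2 - 5*l + 4) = l*(l - 2)*(l - 1)*(l - 4)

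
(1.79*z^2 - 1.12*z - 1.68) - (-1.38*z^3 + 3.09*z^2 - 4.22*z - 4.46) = 1.38*z^3 - 1.3*z^2 + 3.1*z + 2.78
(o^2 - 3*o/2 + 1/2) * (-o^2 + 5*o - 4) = -o^4 + 13*o^3/2 - 12*o^2 + 17*o/2 - 2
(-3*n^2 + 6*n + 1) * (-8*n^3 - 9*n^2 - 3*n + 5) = 24*n^5 - 21*n^4 - 53*n^3 - 42*n^2 + 27*n + 5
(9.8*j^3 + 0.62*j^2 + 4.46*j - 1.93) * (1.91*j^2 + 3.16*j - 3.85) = 18.718*j^5 + 32.1522*j^4 - 27.2522*j^3 + 8.0203*j^2 - 23.2698*j + 7.4305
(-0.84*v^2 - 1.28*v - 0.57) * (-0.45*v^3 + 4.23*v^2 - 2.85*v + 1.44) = 0.378*v^5 - 2.9772*v^4 - 2.7639*v^3 + 0.0272999999999999*v^2 - 0.2187*v - 0.8208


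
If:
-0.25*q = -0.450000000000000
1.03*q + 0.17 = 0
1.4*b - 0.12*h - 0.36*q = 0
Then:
No Solution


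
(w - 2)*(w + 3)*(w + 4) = w^3 + 5*w^2 - 2*w - 24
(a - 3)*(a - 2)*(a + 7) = a^3 + 2*a^2 - 29*a + 42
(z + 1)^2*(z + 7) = z^3 + 9*z^2 + 15*z + 7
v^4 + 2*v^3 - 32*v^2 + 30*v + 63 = (v - 3)^2*(v + 1)*(v + 7)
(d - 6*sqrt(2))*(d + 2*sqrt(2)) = d^2 - 4*sqrt(2)*d - 24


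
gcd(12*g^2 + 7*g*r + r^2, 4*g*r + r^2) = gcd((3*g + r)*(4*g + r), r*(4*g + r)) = 4*g + r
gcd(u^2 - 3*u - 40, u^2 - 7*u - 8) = u - 8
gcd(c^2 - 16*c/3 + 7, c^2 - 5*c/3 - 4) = c - 3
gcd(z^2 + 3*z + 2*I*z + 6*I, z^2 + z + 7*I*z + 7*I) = 1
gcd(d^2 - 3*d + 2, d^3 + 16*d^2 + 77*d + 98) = 1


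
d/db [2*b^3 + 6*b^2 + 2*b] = 6*b^2 + 12*b + 2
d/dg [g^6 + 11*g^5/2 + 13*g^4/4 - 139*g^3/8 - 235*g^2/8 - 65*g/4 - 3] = 6*g^5 + 55*g^4/2 + 13*g^3 - 417*g^2/8 - 235*g/4 - 65/4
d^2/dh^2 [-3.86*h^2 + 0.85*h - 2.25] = -7.72000000000000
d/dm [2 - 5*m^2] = -10*m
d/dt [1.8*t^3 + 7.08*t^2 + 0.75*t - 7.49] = 5.4*t^2 + 14.16*t + 0.75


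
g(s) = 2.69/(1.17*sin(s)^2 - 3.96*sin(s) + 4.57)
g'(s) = 2.69*(-2.34*sin(s)*cos(s) + 3.96*cos(s))/(1.17*sin(s)^2 - 3.96*sin(s) + 4.57)^2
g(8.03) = 1.49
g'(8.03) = -0.24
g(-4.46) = 1.47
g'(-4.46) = -0.34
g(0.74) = 1.11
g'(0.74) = 0.80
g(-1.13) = 0.30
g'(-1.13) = 0.08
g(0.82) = 1.17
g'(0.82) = 0.78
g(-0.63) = 0.37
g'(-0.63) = 0.22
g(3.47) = 0.45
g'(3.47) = -0.34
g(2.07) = 1.35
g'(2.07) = -0.62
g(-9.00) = 0.42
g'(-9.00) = -0.29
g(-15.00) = 0.35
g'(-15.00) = -0.19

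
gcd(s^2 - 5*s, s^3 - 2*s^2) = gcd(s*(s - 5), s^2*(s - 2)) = s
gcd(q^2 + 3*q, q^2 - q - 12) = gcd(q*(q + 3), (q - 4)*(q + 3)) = q + 3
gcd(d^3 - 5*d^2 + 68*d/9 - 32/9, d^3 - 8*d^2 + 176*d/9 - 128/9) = d^2 - 4*d + 32/9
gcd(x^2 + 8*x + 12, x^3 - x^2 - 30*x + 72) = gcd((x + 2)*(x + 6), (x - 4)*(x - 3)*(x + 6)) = x + 6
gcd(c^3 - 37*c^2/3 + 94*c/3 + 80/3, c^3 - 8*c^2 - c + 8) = c - 8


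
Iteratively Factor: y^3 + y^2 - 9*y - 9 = (y + 1)*(y^2 - 9) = (y - 3)*(y + 1)*(y + 3)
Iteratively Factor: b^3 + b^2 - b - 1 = (b - 1)*(b^2 + 2*b + 1) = (b - 1)*(b + 1)*(b + 1)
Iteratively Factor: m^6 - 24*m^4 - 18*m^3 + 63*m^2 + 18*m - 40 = (m - 5)*(m^5 + 5*m^4 + m^3 - 13*m^2 - 2*m + 8) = (m - 5)*(m - 1)*(m^4 + 6*m^3 + 7*m^2 - 6*m - 8) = (m - 5)*(m - 1)*(m + 1)*(m^3 + 5*m^2 + 2*m - 8) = (m - 5)*(m - 1)*(m + 1)*(m + 4)*(m^2 + m - 2) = (m - 5)*(m - 1)^2*(m + 1)*(m + 4)*(m + 2)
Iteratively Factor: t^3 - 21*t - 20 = (t - 5)*(t^2 + 5*t + 4) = (t - 5)*(t + 1)*(t + 4)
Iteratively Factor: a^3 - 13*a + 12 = (a + 4)*(a^2 - 4*a + 3) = (a - 3)*(a + 4)*(a - 1)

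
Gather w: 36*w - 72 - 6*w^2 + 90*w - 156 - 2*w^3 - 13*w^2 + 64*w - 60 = -2*w^3 - 19*w^2 + 190*w - 288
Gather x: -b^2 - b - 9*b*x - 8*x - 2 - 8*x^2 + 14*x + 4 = -b^2 - b - 8*x^2 + x*(6 - 9*b) + 2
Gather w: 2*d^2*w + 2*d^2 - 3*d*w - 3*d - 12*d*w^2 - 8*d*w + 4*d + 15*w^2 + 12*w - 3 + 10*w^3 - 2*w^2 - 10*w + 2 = 2*d^2 + d + 10*w^3 + w^2*(13 - 12*d) + w*(2*d^2 - 11*d + 2) - 1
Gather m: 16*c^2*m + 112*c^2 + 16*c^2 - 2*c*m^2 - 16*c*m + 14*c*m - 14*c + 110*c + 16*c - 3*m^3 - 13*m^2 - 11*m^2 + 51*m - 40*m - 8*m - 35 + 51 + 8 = 128*c^2 + 112*c - 3*m^3 + m^2*(-2*c - 24) + m*(16*c^2 - 2*c + 3) + 24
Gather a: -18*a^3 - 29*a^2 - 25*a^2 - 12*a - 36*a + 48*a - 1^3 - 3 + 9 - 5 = -18*a^3 - 54*a^2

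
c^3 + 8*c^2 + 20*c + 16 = (c + 2)^2*(c + 4)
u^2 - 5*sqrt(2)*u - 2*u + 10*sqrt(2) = (u - 2)*(u - 5*sqrt(2))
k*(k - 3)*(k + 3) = k^3 - 9*k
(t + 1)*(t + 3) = t^2 + 4*t + 3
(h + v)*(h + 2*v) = h^2 + 3*h*v + 2*v^2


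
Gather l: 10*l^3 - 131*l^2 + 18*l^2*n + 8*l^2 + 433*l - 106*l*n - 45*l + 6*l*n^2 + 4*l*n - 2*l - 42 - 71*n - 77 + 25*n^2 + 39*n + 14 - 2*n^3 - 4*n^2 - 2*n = 10*l^3 + l^2*(18*n - 123) + l*(6*n^2 - 102*n + 386) - 2*n^3 + 21*n^2 - 34*n - 105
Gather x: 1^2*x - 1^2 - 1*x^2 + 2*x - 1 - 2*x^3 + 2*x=-2*x^3 - x^2 + 5*x - 2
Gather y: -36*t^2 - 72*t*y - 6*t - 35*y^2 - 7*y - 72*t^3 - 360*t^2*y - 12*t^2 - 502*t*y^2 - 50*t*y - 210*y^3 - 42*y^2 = -72*t^3 - 48*t^2 - 6*t - 210*y^3 + y^2*(-502*t - 77) + y*(-360*t^2 - 122*t - 7)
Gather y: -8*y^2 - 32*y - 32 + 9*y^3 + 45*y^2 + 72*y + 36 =9*y^3 + 37*y^2 + 40*y + 4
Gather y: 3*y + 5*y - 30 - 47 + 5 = 8*y - 72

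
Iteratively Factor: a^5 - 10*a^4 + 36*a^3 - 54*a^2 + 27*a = (a - 3)*(a^4 - 7*a^3 + 15*a^2 - 9*a) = a*(a - 3)*(a^3 - 7*a^2 + 15*a - 9) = a*(a - 3)^2*(a^2 - 4*a + 3) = a*(a - 3)^3*(a - 1)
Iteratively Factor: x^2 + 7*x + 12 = (x + 4)*(x + 3)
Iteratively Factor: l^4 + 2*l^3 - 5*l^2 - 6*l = (l + 1)*(l^3 + l^2 - 6*l) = l*(l + 1)*(l^2 + l - 6) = l*(l + 1)*(l + 3)*(l - 2)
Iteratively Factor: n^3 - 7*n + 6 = (n - 2)*(n^2 + 2*n - 3) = (n - 2)*(n - 1)*(n + 3)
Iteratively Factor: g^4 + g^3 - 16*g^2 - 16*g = (g + 4)*(g^3 - 3*g^2 - 4*g) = g*(g + 4)*(g^2 - 3*g - 4) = g*(g - 4)*(g + 4)*(g + 1)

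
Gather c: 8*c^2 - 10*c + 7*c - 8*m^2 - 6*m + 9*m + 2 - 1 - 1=8*c^2 - 3*c - 8*m^2 + 3*m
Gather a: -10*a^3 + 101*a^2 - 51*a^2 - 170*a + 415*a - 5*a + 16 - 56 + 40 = -10*a^3 + 50*a^2 + 240*a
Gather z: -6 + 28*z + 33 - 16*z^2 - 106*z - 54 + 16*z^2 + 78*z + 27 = 0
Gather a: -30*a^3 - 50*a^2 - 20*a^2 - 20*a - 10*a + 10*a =-30*a^3 - 70*a^2 - 20*a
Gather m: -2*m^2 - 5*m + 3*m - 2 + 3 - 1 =-2*m^2 - 2*m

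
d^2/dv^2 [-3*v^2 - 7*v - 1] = -6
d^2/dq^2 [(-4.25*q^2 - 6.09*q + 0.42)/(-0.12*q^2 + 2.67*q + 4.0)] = (2.898792*q^3 + 12.203712*q^2 + 18.346608*q - 0.473876000000005)/(0.001728*q^6 - 0.115344*q^5 + 2.393604*q^4 - 11.344563*q^3 - 79.7868*q^2 - 128.16*q - 64.0)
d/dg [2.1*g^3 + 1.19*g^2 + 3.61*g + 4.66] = 6.3*g^2 + 2.38*g + 3.61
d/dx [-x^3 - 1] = -3*x^2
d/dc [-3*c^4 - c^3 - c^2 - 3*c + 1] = -12*c^3 - 3*c^2 - 2*c - 3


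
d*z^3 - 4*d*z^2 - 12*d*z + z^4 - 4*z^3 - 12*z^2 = z*(d + z)*(z - 6)*(z + 2)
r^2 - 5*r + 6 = (r - 3)*(r - 2)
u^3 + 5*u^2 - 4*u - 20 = (u - 2)*(u + 2)*(u + 5)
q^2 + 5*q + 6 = (q + 2)*(q + 3)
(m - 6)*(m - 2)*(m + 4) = m^3 - 4*m^2 - 20*m + 48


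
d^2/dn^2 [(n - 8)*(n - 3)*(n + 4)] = 6*n - 14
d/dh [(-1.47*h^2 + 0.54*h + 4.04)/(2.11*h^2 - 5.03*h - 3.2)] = (6.2547*h^2 - 7.6408*h + 18.5932)/(4.4521*h^4 - 21.2266*h^3 + 11.7969*h^2 + 32.192*h + 10.24)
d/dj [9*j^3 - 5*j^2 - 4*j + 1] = 27*j^2 - 10*j - 4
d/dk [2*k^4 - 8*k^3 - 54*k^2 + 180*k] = 8*k^3 - 24*k^2 - 108*k + 180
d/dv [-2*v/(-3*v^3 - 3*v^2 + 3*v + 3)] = 2*(-2*v^2 + v - 1)/(3*(v^5 + v^4 - 2*v^3 - 2*v^2 + v + 1))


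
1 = 1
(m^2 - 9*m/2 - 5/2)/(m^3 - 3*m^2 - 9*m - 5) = (m + 1/2)/(m^2 + 2*m + 1)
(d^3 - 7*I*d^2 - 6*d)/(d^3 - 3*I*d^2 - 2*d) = (d - 6*I)/(d - 2*I)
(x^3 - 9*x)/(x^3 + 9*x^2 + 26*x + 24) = x*(x - 3)/(x^2 + 6*x + 8)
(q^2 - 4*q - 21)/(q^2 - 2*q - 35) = (q + 3)/(q + 5)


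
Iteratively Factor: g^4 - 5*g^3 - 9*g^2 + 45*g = (g)*(g^3 - 5*g^2 - 9*g + 45) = g*(g + 3)*(g^2 - 8*g + 15) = g*(g - 5)*(g + 3)*(g - 3)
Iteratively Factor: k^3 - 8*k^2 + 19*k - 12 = (k - 3)*(k^2 - 5*k + 4) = (k - 4)*(k - 3)*(k - 1)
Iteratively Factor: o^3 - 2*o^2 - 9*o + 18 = (o - 2)*(o^2 - 9) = (o - 2)*(o + 3)*(o - 3)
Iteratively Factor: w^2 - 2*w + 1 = (w - 1)*(w - 1)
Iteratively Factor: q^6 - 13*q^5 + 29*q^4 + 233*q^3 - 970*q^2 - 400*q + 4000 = (q + 4)*(q^5 - 17*q^4 + 97*q^3 - 155*q^2 - 350*q + 1000) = (q - 5)*(q + 4)*(q^4 - 12*q^3 + 37*q^2 + 30*q - 200) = (q - 5)^2*(q + 4)*(q^3 - 7*q^2 + 2*q + 40) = (q - 5)^2*(q - 4)*(q + 4)*(q^2 - 3*q - 10) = (q - 5)^3*(q - 4)*(q + 4)*(q + 2)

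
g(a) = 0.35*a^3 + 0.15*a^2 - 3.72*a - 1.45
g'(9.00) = 84.03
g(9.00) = 232.37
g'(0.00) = -3.72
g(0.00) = -1.45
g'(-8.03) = 61.58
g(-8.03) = -143.13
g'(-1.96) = -0.27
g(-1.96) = 3.78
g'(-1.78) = -0.93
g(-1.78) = 3.67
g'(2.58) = 4.04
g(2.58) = -4.04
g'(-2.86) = 4.01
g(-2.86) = 2.23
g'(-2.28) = 1.05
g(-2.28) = 3.66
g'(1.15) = -1.99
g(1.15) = -5.00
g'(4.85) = 22.43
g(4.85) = 23.97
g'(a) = 1.05*a^2 + 0.3*a - 3.72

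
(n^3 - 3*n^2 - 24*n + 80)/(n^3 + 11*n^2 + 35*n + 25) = (n^2 - 8*n + 16)/(n^2 + 6*n + 5)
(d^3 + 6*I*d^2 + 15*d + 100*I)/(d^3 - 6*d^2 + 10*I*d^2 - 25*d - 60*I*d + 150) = (d - 4*I)/(d - 6)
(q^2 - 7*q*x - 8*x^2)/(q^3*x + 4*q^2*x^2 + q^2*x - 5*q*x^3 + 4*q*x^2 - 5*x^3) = (q^2 - 7*q*x - 8*x^2)/(x*(q^3 + 4*q^2*x + q^2 - 5*q*x^2 + 4*q*x - 5*x^2))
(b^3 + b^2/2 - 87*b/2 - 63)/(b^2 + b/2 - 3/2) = (b^2 - b - 42)/(b - 1)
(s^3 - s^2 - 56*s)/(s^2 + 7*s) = s - 8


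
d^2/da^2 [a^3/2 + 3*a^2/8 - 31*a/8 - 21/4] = 3*a + 3/4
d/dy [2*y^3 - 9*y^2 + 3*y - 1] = 6*y^2 - 18*y + 3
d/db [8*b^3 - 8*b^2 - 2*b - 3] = 24*b^2 - 16*b - 2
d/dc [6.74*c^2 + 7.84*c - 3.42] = 13.48*c + 7.84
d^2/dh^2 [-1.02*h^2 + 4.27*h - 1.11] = -2.04000000000000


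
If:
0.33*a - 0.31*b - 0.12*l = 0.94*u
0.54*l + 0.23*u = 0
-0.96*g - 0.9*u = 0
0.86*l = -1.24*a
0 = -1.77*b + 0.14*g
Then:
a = 0.00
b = 0.00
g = 0.00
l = 0.00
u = 0.00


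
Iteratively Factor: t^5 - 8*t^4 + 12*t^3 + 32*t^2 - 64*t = (t + 2)*(t^4 - 10*t^3 + 32*t^2 - 32*t) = t*(t + 2)*(t^3 - 10*t^2 + 32*t - 32) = t*(t - 4)*(t + 2)*(t^2 - 6*t + 8) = t*(t - 4)*(t - 2)*(t + 2)*(t - 4)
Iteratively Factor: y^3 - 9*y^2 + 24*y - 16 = (y - 4)*(y^2 - 5*y + 4) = (y - 4)*(y - 1)*(y - 4)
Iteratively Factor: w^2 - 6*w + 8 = (w - 2)*(w - 4)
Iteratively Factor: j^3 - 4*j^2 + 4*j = (j - 2)*(j^2 - 2*j) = j*(j - 2)*(j - 2)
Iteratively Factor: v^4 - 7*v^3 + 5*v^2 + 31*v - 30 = (v - 1)*(v^3 - 6*v^2 - v + 30) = (v - 1)*(v + 2)*(v^2 - 8*v + 15) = (v - 5)*(v - 1)*(v + 2)*(v - 3)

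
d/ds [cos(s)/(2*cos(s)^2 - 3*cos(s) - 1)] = (cos(2*s) + 2)*sin(s)/(3*cos(s) - cos(2*s))^2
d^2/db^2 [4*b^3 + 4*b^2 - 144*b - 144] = 24*b + 8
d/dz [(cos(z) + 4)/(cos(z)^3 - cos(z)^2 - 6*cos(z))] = (-13*cos(z) + 11*cos(2*z) + cos(3*z) - 37)*sin(z)/(2*(sin(z)^2 + cos(z) + 5)^2*cos(z)^2)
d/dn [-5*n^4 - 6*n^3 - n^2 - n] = -20*n^3 - 18*n^2 - 2*n - 1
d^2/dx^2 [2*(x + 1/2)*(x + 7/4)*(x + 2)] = 12*x + 17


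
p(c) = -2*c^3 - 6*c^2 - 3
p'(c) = -6*c^2 - 12*c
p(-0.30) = -3.49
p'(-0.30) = 3.06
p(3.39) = -149.87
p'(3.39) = -109.63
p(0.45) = -4.40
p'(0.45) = -6.62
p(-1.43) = -9.42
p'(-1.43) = 4.89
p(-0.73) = -5.42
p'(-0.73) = 5.56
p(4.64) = -331.97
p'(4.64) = -184.86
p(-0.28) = -3.43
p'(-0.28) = 2.89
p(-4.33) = 46.87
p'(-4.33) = -60.53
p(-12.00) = 2589.00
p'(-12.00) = -720.00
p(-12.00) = 2589.00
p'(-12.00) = -720.00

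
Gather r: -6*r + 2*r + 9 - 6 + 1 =4 - 4*r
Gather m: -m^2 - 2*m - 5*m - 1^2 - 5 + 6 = -m^2 - 7*m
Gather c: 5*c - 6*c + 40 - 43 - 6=-c - 9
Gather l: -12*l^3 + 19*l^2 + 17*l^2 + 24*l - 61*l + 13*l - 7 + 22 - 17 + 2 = -12*l^3 + 36*l^2 - 24*l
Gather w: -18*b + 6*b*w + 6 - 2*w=-18*b + w*(6*b - 2) + 6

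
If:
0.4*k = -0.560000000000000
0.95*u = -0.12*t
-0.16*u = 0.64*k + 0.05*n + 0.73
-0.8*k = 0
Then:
No Solution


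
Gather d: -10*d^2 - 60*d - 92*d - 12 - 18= -10*d^2 - 152*d - 30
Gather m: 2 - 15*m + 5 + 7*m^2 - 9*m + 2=7*m^2 - 24*m + 9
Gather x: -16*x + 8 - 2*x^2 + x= -2*x^2 - 15*x + 8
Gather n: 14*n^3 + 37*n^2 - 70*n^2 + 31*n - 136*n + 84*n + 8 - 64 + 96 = 14*n^3 - 33*n^2 - 21*n + 40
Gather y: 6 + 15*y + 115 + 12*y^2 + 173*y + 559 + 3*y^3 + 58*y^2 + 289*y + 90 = 3*y^3 + 70*y^2 + 477*y + 770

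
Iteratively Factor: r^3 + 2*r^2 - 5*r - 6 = (r - 2)*(r^2 + 4*r + 3) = (r - 2)*(r + 3)*(r + 1)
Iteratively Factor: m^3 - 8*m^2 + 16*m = (m - 4)*(m^2 - 4*m) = m*(m - 4)*(m - 4)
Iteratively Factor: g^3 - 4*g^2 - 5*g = (g - 5)*(g^2 + g) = g*(g - 5)*(g + 1)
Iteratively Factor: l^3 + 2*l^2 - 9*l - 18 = (l + 3)*(l^2 - l - 6) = (l - 3)*(l + 3)*(l + 2)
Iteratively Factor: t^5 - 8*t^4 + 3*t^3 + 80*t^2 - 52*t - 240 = (t - 3)*(t^4 - 5*t^3 - 12*t^2 + 44*t + 80) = (t - 5)*(t - 3)*(t^3 - 12*t - 16) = (t - 5)*(t - 4)*(t - 3)*(t^2 + 4*t + 4) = (t - 5)*(t - 4)*(t - 3)*(t + 2)*(t + 2)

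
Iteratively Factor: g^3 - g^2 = (g)*(g^2 - g) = g*(g - 1)*(g)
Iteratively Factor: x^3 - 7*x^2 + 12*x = (x - 4)*(x^2 - 3*x) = x*(x - 4)*(x - 3)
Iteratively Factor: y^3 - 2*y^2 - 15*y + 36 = (y + 4)*(y^2 - 6*y + 9) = (y - 3)*(y + 4)*(y - 3)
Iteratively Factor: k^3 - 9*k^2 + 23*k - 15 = (k - 3)*(k^2 - 6*k + 5) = (k - 5)*(k - 3)*(k - 1)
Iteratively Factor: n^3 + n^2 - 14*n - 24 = (n + 3)*(n^2 - 2*n - 8) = (n + 2)*(n + 3)*(n - 4)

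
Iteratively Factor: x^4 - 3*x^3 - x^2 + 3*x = (x - 3)*(x^3 - x) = (x - 3)*(x - 1)*(x^2 + x) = x*(x - 3)*(x - 1)*(x + 1)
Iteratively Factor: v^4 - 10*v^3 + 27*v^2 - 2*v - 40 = (v - 4)*(v^3 - 6*v^2 + 3*v + 10) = (v - 5)*(v - 4)*(v^2 - v - 2) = (v - 5)*(v - 4)*(v + 1)*(v - 2)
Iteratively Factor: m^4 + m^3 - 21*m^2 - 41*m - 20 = (m + 1)*(m^3 - 21*m - 20) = (m - 5)*(m + 1)*(m^2 + 5*m + 4) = (m - 5)*(m + 1)^2*(m + 4)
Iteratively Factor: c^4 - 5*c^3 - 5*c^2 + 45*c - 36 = (c - 3)*(c^3 - 2*c^2 - 11*c + 12) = (c - 3)*(c + 3)*(c^2 - 5*c + 4) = (c - 3)*(c - 1)*(c + 3)*(c - 4)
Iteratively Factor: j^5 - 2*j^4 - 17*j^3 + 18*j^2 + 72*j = (j + 2)*(j^4 - 4*j^3 - 9*j^2 + 36*j) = (j - 3)*(j + 2)*(j^3 - j^2 - 12*j) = j*(j - 3)*(j + 2)*(j^2 - j - 12) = j*(j - 3)*(j + 2)*(j + 3)*(j - 4)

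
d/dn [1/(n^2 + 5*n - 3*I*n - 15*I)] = (-2*n - 5 + 3*I)/(n^2 + 5*n - 3*I*n - 15*I)^2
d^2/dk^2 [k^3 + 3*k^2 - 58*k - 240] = 6*k + 6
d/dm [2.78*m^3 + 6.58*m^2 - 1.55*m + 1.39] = 8.34*m^2 + 13.16*m - 1.55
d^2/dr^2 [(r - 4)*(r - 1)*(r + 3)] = 6*r - 4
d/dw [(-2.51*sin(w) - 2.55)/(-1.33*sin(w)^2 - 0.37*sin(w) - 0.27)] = (-6.783*sin(w) + 1.66915*cos(2*w) - 1.93495)*cos(w)/(1.33*sin(w)^2 + 0.37*sin(w) + 0.27)^2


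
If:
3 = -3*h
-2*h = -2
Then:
No Solution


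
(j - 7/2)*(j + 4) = j^2 + j/2 - 14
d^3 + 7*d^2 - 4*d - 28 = (d - 2)*(d + 2)*(d + 7)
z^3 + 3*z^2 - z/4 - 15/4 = (z - 1)*(z + 3/2)*(z + 5/2)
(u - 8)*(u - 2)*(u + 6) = u^3 - 4*u^2 - 44*u + 96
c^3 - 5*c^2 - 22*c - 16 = (c - 8)*(c + 1)*(c + 2)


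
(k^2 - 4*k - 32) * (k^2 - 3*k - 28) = k^4 - 7*k^3 - 48*k^2 + 208*k + 896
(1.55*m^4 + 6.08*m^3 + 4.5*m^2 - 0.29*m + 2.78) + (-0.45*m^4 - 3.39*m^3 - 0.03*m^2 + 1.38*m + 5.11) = 1.1*m^4 + 2.69*m^3 + 4.47*m^2 + 1.09*m + 7.89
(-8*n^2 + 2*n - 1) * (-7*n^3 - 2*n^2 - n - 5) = 56*n^5 + 2*n^4 + 11*n^3 + 40*n^2 - 9*n + 5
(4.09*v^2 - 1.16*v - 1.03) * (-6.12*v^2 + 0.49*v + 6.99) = -25.0308*v^4 + 9.1033*v^3 + 34.3243*v^2 - 8.6131*v - 7.1997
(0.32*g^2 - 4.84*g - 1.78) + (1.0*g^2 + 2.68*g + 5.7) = 1.32*g^2 - 2.16*g + 3.92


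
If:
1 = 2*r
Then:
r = 1/2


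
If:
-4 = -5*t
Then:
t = 4/5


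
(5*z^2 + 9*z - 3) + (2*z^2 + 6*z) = 7*z^2 + 15*z - 3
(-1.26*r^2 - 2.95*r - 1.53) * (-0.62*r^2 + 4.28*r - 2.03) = 0.7812*r^4 - 3.5638*r^3 - 9.1196*r^2 - 0.559900000000001*r + 3.1059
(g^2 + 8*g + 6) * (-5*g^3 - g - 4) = -5*g^5 - 40*g^4 - 31*g^3 - 12*g^2 - 38*g - 24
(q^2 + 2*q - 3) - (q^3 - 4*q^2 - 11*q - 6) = -q^3 + 5*q^2 + 13*q + 3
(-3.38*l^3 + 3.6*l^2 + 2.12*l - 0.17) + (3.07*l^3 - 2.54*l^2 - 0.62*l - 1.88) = -0.31*l^3 + 1.06*l^2 + 1.5*l - 2.05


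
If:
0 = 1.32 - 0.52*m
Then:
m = 2.54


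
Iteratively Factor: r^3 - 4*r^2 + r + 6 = (r - 3)*(r^2 - r - 2) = (r - 3)*(r + 1)*(r - 2)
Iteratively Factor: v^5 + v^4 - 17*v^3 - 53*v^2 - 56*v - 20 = (v - 5)*(v^4 + 6*v^3 + 13*v^2 + 12*v + 4) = (v - 5)*(v + 2)*(v^3 + 4*v^2 + 5*v + 2) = (v - 5)*(v + 1)*(v + 2)*(v^2 + 3*v + 2) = (v - 5)*(v + 1)*(v + 2)^2*(v + 1)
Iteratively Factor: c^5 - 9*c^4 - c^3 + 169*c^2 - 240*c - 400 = (c - 5)*(c^4 - 4*c^3 - 21*c^2 + 64*c + 80) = (c - 5)^2*(c^3 + c^2 - 16*c - 16) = (c - 5)^2*(c - 4)*(c^2 + 5*c + 4) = (c - 5)^2*(c - 4)*(c + 1)*(c + 4)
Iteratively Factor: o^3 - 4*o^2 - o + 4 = (o - 1)*(o^2 - 3*o - 4) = (o - 1)*(o + 1)*(o - 4)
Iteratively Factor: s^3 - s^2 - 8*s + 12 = (s - 2)*(s^2 + s - 6) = (s - 2)^2*(s + 3)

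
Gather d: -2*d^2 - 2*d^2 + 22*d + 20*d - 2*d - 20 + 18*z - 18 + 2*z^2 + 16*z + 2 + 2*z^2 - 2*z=-4*d^2 + 40*d + 4*z^2 + 32*z - 36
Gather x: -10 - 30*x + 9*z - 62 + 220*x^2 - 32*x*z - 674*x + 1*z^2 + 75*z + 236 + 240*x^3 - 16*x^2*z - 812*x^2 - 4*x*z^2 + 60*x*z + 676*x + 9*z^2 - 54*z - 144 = 240*x^3 + x^2*(-16*z - 592) + x*(-4*z^2 + 28*z - 28) + 10*z^2 + 30*z + 20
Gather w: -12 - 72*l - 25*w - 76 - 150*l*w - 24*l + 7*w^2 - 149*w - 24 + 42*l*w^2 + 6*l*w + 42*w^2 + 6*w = -96*l + w^2*(42*l + 49) + w*(-144*l - 168) - 112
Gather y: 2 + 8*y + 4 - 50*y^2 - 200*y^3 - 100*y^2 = -200*y^3 - 150*y^2 + 8*y + 6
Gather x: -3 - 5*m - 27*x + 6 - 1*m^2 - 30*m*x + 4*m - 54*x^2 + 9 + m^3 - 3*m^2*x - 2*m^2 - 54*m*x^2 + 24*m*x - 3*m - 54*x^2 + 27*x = m^3 - 3*m^2 - 4*m + x^2*(-54*m - 108) + x*(-3*m^2 - 6*m) + 12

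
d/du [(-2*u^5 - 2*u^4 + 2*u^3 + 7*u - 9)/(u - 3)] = 2*(-4*u^5 + 12*u^4 + 14*u^3 - 9*u^2 - 6)/(u^2 - 6*u + 9)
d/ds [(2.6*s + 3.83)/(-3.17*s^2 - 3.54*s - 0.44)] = (8.242*s^2 + 24.2822*s + 12.4142)/(10.0489*s^4 + 22.4436*s^3 + 15.3212*s^2 + 3.1152*s + 0.1936)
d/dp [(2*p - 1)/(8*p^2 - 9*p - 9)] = (-16*p^2 + 16*p - 27)/(64*p^4 - 144*p^3 - 63*p^2 + 162*p + 81)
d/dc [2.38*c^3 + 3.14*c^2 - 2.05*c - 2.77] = 7.14*c^2 + 6.28*c - 2.05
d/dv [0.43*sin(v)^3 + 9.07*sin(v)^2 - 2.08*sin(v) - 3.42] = (1.29*sin(v)^2 + 18.14*sin(v) - 2.08)*cos(v)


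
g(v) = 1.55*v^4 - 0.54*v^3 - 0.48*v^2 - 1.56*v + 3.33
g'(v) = 6.2*v^3 - 1.62*v^2 - 0.96*v - 1.56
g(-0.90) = 5.76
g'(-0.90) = -6.53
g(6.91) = 3325.28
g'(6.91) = 1960.08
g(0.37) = 2.69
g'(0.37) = -1.82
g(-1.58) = 16.39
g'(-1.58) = -28.54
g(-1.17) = 8.27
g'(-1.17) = -12.58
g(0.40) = 2.63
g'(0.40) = -1.81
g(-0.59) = 4.38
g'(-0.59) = -2.83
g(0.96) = 2.23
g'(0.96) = 1.51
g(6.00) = 1868.85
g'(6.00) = 1273.56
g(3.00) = 105.30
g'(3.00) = 148.38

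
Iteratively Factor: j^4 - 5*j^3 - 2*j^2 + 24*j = (j)*(j^3 - 5*j^2 - 2*j + 24) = j*(j - 4)*(j^2 - j - 6) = j*(j - 4)*(j + 2)*(j - 3)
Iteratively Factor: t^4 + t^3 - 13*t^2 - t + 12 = (t + 1)*(t^3 - 13*t + 12) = (t - 3)*(t + 1)*(t^2 + 3*t - 4) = (t - 3)*(t + 1)*(t + 4)*(t - 1)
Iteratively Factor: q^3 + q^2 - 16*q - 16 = (q + 1)*(q^2 - 16) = (q - 4)*(q + 1)*(q + 4)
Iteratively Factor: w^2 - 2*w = (w - 2)*(w)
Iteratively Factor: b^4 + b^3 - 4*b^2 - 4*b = (b + 2)*(b^3 - b^2 - 2*b) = b*(b + 2)*(b^2 - b - 2) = b*(b - 2)*(b + 2)*(b + 1)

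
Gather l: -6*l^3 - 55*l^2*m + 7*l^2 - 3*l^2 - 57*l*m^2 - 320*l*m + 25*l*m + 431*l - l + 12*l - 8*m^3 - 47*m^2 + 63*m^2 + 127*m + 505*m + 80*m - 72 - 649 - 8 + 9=-6*l^3 + l^2*(4 - 55*m) + l*(-57*m^2 - 295*m + 442) - 8*m^3 + 16*m^2 + 712*m - 720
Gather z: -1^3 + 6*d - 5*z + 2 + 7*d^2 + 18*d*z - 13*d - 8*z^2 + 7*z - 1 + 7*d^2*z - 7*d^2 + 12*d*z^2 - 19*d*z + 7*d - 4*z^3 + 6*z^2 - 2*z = -4*z^3 + z^2*(12*d - 2) + z*(7*d^2 - d)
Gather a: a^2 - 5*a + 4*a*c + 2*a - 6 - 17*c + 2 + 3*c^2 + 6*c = a^2 + a*(4*c - 3) + 3*c^2 - 11*c - 4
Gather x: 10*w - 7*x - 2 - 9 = 10*w - 7*x - 11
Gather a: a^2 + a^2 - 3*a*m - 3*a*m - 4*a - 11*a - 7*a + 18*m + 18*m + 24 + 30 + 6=2*a^2 + a*(-6*m - 22) + 36*m + 60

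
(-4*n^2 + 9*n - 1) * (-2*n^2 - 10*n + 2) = 8*n^4 + 22*n^3 - 96*n^2 + 28*n - 2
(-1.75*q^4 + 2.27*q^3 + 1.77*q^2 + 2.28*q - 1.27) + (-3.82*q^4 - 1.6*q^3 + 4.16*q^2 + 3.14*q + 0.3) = -5.57*q^4 + 0.67*q^3 + 5.93*q^2 + 5.42*q - 0.97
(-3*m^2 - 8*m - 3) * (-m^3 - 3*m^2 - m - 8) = 3*m^5 + 17*m^4 + 30*m^3 + 41*m^2 + 67*m + 24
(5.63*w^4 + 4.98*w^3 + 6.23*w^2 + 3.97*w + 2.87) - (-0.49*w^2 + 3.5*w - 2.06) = 5.63*w^4 + 4.98*w^3 + 6.72*w^2 + 0.47*w + 4.93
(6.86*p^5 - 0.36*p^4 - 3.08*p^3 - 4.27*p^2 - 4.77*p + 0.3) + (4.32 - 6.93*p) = 6.86*p^5 - 0.36*p^4 - 3.08*p^3 - 4.27*p^2 - 11.7*p + 4.62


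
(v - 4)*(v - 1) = v^2 - 5*v + 4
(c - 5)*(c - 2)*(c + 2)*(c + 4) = c^4 - c^3 - 24*c^2 + 4*c + 80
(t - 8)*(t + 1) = t^2 - 7*t - 8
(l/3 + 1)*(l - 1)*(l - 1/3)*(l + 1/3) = l^4/3 + 2*l^3/3 - 28*l^2/27 - 2*l/27 + 1/9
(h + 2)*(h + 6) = h^2 + 8*h + 12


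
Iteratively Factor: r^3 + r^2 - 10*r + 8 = (r + 4)*(r^2 - 3*r + 2) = (r - 2)*(r + 4)*(r - 1)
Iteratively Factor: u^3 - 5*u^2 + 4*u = (u - 4)*(u^2 - u) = u*(u - 4)*(u - 1)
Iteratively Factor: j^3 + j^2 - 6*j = (j - 2)*(j^2 + 3*j) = j*(j - 2)*(j + 3)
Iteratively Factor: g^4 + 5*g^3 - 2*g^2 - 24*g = (g + 3)*(g^3 + 2*g^2 - 8*g) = (g + 3)*(g + 4)*(g^2 - 2*g) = g*(g + 3)*(g + 4)*(g - 2)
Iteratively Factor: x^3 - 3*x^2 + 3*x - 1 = (x - 1)*(x^2 - 2*x + 1) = (x - 1)^2*(x - 1)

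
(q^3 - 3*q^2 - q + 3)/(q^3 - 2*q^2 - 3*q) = (q - 1)/q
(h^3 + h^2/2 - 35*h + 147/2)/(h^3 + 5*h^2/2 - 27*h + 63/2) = (2*h - 7)/(2*h - 3)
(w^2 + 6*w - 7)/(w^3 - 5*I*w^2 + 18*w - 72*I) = (w^2 + 6*w - 7)/(w^3 - 5*I*w^2 + 18*w - 72*I)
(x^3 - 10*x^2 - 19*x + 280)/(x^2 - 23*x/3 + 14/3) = 3*(x^2 - 3*x - 40)/(3*x - 2)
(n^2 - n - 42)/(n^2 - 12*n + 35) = (n + 6)/(n - 5)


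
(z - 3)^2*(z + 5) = z^3 - z^2 - 21*z + 45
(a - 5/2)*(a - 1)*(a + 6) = a^3 + 5*a^2/2 - 37*a/2 + 15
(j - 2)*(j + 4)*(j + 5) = j^3 + 7*j^2 + 2*j - 40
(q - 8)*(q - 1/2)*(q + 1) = q^3 - 15*q^2/2 - 9*q/2 + 4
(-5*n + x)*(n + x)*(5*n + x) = -25*n^3 - 25*n^2*x + n*x^2 + x^3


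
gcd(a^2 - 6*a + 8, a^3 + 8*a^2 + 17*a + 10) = 1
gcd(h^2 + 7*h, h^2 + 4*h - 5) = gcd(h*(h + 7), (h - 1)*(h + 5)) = 1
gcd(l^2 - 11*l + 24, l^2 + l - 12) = l - 3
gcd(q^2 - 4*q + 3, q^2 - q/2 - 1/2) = q - 1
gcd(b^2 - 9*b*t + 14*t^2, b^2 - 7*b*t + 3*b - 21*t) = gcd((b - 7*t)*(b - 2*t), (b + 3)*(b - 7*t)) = -b + 7*t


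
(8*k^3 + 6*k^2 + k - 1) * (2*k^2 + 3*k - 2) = 16*k^5 + 36*k^4 + 4*k^3 - 11*k^2 - 5*k + 2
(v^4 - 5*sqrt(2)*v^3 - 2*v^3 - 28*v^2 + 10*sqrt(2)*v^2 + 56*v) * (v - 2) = v^5 - 5*sqrt(2)*v^4 - 4*v^4 - 24*v^3 + 20*sqrt(2)*v^3 - 20*sqrt(2)*v^2 + 112*v^2 - 112*v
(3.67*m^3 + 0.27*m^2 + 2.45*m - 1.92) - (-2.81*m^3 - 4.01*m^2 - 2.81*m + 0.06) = 6.48*m^3 + 4.28*m^2 + 5.26*m - 1.98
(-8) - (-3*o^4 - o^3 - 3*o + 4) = 3*o^4 + o^3 + 3*o - 12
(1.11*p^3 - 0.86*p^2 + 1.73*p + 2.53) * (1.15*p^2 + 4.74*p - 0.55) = 1.2765*p^5 + 4.2724*p^4 - 2.6974*p^3 + 11.5827*p^2 + 11.0407*p - 1.3915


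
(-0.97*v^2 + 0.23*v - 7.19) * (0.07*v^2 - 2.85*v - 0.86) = -0.0679*v^4 + 2.7806*v^3 - 0.3246*v^2 + 20.2937*v + 6.1834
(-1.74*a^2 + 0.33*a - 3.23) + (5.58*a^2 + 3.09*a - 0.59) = 3.84*a^2 + 3.42*a - 3.82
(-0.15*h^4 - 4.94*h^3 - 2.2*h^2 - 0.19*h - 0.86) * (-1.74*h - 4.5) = 0.261*h^5 + 9.2706*h^4 + 26.058*h^3 + 10.2306*h^2 + 2.3514*h + 3.87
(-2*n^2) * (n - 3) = -2*n^3 + 6*n^2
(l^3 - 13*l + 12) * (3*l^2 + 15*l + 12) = 3*l^5 + 15*l^4 - 27*l^3 - 159*l^2 + 24*l + 144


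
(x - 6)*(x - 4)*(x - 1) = x^3 - 11*x^2 + 34*x - 24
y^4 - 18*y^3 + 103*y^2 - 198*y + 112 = (y - 8)*(y - 7)*(y - 2)*(y - 1)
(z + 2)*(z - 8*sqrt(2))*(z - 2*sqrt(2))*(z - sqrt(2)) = z^4 - 11*sqrt(2)*z^3 + 2*z^3 - 22*sqrt(2)*z^2 + 52*z^2 - 32*sqrt(2)*z + 104*z - 64*sqrt(2)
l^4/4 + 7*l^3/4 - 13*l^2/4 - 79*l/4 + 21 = (l/4 + 1)*(l - 3)*(l - 1)*(l + 7)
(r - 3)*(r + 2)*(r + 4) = r^3 + 3*r^2 - 10*r - 24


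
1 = 1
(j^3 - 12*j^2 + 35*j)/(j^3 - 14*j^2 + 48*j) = (j^2 - 12*j + 35)/(j^2 - 14*j + 48)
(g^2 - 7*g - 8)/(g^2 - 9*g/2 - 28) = 2*(g + 1)/(2*g + 7)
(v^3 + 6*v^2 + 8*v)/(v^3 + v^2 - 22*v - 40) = v/(v - 5)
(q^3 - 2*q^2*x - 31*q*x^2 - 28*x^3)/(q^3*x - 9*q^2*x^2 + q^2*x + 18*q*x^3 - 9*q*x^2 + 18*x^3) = (q^3 - 2*q^2*x - 31*q*x^2 - 28*x^3)/(x*(q^3 - 9*q^2*x + q^2 + 18*q*x^2 - 9*q*x + 18*x^2))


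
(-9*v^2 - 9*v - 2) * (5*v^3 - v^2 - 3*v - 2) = -45*v^5 - 36*v^4 + 26*v^3 + 47*v^2 + 24*v + 4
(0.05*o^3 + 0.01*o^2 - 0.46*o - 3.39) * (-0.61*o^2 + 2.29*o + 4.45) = -0.0305*o^5 + 0.1084*o^4 + 0.526*o^3 + 1.059*o^2 - 9.8101*o - 15.0855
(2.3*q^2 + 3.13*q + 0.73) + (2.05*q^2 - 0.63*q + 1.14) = 4.35*q^2 + 2.5*q + 1.87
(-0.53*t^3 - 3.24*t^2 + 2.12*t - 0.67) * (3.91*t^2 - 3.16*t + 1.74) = -2.0723*t^5 - 10.9936*t^4 + 17.6054*t^3 - 14.9565*t^2 + 5.806*t - 1.1658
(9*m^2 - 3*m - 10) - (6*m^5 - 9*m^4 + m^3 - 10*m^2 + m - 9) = -6*m^5 + 9*m^4 - m^3 + 19*m^2 - 4*m - 1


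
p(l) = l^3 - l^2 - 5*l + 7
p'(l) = 3*l^2 - 2*l - 5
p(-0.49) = 9.09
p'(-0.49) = -3.30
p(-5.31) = -144.37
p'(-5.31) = 90.21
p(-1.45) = 9.10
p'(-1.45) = 4.21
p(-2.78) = -8.31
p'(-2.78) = 23.75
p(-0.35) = 8.58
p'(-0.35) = -3.93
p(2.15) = 1.57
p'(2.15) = 4.57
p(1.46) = 0.68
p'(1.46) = -1.53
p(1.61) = 0.53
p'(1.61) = -0.44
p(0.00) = 7.00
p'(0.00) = -5.00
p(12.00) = 1531.00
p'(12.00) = 403.00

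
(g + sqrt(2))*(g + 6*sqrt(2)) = g^2 + 7*sqrt(2)*g + 12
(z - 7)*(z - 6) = z^2 - 13*z + 42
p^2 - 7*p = p*(p - 7)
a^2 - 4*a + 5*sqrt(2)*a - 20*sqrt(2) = (a - 4)*(a + 5*sqrt(2))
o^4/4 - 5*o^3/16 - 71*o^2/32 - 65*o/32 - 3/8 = (o/4 + 1/4)*(o - 4)*(o + 1/4)*(o + 3/2)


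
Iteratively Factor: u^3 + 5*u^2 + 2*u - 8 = (u + 2)*(u^2 + 3*u - 4) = (u - 1)*(u + 2)*(u + 4)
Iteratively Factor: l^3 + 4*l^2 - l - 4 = (l - 1)*(l^2 + 5*l + 4) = (l - 1)*(l + 1)*(l + 4)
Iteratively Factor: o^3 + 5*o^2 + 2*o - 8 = (o + 2)*(o^2 + 3*o - 4) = (o + 2)*(o + 4)*(o - 1)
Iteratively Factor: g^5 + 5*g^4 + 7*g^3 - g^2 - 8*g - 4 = (g + 2)*(g^4 + 3*g^3 + g^2 - 3*g - 2) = (g + 1)*(g + 2)*(g^3 + 2*g^2 - g - 2) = (g + 1)*(g + 2)^2*(g^2 - 1) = (g - 1)*(g + 1)*(g + 2)^2*(g + 1)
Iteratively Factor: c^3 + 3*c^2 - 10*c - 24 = (c + 2)*(c^2 + c - 12) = (c - 3)*(c + 2)*(c + 4)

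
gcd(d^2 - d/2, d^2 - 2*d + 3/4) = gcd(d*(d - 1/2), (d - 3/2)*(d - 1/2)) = d - 1/2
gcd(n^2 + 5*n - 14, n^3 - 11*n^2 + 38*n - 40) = n - 2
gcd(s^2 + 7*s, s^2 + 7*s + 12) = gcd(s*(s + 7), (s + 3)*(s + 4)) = 1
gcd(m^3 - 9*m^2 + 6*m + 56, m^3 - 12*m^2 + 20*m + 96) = m + 2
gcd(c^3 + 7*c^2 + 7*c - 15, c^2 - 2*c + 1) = c - 1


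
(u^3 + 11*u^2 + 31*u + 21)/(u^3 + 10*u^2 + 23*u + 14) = (u + 3)/(u + 2)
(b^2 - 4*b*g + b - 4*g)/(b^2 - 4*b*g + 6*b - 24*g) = (b + 1)/(b + 6)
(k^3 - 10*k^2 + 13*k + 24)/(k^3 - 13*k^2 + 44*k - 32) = (k^2 - 2*k - 3)/(k^2 - 5*k + 4)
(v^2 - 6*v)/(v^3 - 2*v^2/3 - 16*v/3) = 3*(6 - v)/(-3*v^2 + 2*v + 16)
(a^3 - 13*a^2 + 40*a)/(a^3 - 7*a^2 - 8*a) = (a - 5)/(a + 1)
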